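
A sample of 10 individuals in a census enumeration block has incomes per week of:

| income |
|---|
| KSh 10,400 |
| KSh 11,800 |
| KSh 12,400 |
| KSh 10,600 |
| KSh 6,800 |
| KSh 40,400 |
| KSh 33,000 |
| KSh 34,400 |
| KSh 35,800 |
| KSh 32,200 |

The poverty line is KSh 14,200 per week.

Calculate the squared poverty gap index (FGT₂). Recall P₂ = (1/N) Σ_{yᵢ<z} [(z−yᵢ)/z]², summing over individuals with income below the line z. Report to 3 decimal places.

Incomes under z: KSh 6,800, KSh 10,400, KSh 10,600, KSh 11,800, KSh 12,400 (q = 5 of N = 10).
Relative gaps: (14200−6800)/14200 = 0.5211; (14200−10400)/14200 = 0.2676; (14200−10600)/14200 = 0.2535; (14200−11800)/14200 = 0.1690; (14200−12400)/14200 = 0.1268.
Squared: 0.2716; 0.0716; 0.0643; 0.0286; 0.0161.
Sum = 0.452093; P₂ = 0.452093 / 10 = 0.045.

0.045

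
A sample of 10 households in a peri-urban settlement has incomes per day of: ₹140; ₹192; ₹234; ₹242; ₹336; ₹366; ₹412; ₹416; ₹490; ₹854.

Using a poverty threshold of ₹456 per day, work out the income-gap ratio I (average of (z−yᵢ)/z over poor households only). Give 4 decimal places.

Poor units: ₹140, ₹192, ₹234, ₹242, ₹336, ₹366, ₹412, ₹416 (q = 8 of N = 10).
Shortfall ratios (z−y)/z: 0.6930, 0.5789, 0.4868, 0.4693, 0.2632, 0.1974, 0.0965, 0.0877; sum = 2.872807.
I averages over the q = 8 poor units only: 2.872807 / 8 = 0.3591.

0.3591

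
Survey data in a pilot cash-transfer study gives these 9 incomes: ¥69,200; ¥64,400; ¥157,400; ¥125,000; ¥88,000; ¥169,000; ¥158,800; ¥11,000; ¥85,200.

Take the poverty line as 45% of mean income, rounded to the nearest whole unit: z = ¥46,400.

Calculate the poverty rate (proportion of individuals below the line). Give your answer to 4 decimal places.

1 of the 9 individuals have income below ¥46,400.
H = 1/9 = 0.1111.

0.1111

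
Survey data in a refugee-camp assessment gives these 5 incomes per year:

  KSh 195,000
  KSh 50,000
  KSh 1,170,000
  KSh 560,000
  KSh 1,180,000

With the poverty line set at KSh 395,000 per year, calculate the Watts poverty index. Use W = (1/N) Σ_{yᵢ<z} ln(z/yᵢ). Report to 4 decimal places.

Below the line: KSh 50,000, KSh 195,000 (q = 2 of N = 5).
Log gaps: ln(395000/50000) = 2.0669; ln(395000/195000) = 0.7059.
W = 2.772749 / 5 = 0.5545.

0.5545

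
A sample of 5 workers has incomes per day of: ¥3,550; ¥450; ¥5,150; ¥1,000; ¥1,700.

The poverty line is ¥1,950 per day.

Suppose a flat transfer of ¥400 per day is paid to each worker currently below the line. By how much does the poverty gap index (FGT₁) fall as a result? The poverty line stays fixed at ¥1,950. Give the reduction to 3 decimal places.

0.108

Before: below the line — ¥450, ¥1,000, ¥1,700; poverty gap index (FGT₁) = 0.27692.
After the ¥400 transfer: below the line — ¥850, ¥1,400; poverty gap index (FGT₁) = 0.16923.
Reduction = 0.27692 − 0.16923 = 0.108.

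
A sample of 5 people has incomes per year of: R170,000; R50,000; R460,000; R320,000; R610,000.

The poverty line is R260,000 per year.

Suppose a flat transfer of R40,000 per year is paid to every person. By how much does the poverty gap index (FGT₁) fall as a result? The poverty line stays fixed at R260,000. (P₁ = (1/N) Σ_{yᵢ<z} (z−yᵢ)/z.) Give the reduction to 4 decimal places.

Before: below the line — R50,000, R170,000; poverty gap index (FGT₁) = 0.230769.
After the R40,000 transfer: below the line — R90,000, R210,000; poverty gap index (FGT₁) = 0.169231.
Reduction = 0.230769 − 0.169231 = 0.0615.

0.0615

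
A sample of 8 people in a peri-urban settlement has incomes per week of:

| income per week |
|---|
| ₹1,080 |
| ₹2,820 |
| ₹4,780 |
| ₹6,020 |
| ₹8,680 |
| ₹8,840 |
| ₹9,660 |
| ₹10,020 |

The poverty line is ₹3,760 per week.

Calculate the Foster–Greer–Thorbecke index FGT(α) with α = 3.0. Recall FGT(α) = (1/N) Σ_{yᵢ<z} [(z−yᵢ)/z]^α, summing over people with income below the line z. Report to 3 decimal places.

0.047

Incomes under z: ₹1,080, ₹2,820 (q = 2 of N = 8).
Normalized shortfalls: (3760−1080)/3760 = 0.7128; (3760−2820)/3760 = 0.2500.
Raised to α = 3.0: 0.36211; 0.01562.
Sum = 0.377735; FGT(3.0) = 0.377735 / 8 = 0.047.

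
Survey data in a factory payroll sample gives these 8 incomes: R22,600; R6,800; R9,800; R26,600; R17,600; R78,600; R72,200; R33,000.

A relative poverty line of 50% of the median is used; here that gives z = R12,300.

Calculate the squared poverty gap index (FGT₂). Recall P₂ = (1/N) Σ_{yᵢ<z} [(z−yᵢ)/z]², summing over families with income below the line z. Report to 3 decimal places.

Poor units: R6,800, R9,800 (q = 2 of N = 8).
Shortfall ratios: (12300−6800)/12300 = 0.4472; (12300−9800)/12300 = 0.2033.
Squared: 0.1999; 0.0413.
Sum = 0.241259; P₂ = 0.241259 / 8 = 0.030.

0.030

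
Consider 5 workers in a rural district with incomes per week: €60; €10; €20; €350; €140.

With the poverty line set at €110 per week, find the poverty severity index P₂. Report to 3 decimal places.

Poor units: €10, €20, €60 (q = 3 of N = 5).
Normalized shortfalls: (110−10)/110 = 0.9091; (110−20)/110 = 0.8182; (110−60)/110 = 0.4545.
Squared: 0.8264; 0.6694; 0.2066.
Sum = 1.702479; P₂ = 1.702479 / 5 = 0.340.

0.340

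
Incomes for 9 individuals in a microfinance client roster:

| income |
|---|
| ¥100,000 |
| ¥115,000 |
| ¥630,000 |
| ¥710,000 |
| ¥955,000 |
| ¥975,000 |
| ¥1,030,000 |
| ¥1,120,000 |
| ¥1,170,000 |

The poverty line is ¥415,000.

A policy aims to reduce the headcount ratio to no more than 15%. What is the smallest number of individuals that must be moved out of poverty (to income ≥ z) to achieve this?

1

Currently q = 2 of N = 9 are below the line (H = 0.222).
A headcount ratio of at most 15% allows at most ⌊0.15 × 9⌋ = 1 poor individuals.
So at least 2 − 1 = 1 must be lifted.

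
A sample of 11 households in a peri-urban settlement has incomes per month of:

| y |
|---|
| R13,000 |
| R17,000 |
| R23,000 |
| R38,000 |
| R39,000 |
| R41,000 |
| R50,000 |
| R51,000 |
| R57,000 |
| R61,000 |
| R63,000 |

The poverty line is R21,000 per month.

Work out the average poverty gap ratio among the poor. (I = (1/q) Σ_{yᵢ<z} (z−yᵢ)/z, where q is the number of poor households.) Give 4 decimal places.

0.2857

Poor units: R13,000, R17,000 (q = 2 of N = 11).
Shortfall ratios (z−y)/z: 0.3810, 0.1905; sum = 0.571429.
The income-gap ratio divides by q (the poor only): 0.571429 / 2 = 0.2857.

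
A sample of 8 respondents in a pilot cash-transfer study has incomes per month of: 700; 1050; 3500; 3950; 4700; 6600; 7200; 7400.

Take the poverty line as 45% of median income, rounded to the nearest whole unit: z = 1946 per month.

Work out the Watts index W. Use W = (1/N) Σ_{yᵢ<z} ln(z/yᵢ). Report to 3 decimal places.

0.205

Below z: 700, 1050 (q = 2 of N = 8).
Log shortfalls: ln(1946/700) = 1.0225; ln(1946/1050) = 0.6170.
W = 1.639437 / 8 = 0.205.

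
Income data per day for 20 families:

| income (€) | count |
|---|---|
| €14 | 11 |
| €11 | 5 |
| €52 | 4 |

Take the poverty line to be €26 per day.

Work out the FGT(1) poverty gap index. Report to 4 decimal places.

Below the line: 5×€11, 11×€14 (q = 16 of N = 20).
Gap ratios (z−y)/z: (26−11)/26 = 0.5769 (×5); (26−14)/26 = 0.4615 (×11).
Sum of shortfalls = 7.961538; P₁ averages over all N: 7.961538 / 20 = 0.3981.

0.3981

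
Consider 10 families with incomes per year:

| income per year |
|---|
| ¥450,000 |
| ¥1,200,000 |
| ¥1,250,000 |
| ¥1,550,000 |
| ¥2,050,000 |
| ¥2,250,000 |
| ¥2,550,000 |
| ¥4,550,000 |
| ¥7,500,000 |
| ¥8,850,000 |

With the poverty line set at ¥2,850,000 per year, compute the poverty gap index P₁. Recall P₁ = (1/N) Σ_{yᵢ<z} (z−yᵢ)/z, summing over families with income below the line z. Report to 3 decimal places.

Incomes under z: ¥450,000, ¥1,200,000, ¥1,250,000, ¥1,550,000, ¥2,050,000, ¥2,250,000, ¥2,550,000 (q = 7 of N = 10).
Gap ratios (z−y)/z: (2850000−450000)/2850000 = 0.8421; (2850000−1200000)/2850000 = 0.5789; (2850000−1250000)/2850000 = 0.5614; (2850000−1550000)/2850000 = 0.4561; (2850000−2050000)/2850000 = 0.2807; (2850000−2250000)/2850000 = 0.2105; (2850000−2550000)/2850000 = 0.1053.
Sum of shortfalls = 3.035088; P₁ averages over all N: 3.035088 / 10 = 0.304.

0.304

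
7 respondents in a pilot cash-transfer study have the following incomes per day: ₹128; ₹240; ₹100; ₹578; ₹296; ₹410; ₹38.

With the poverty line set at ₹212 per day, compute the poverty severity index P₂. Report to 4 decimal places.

Below the line: ₹38, ₹100, ₹128 (q = 3 of N = 7).
Relative gaps: (212−38)/212 = 0.8208; (212−100)/212 = 0.5283; (212−128)/212 = 0.3962.
Squared: 0.6736; 0.2791; 0.1570.
Sum = 1.109737; P₂ = 1.109737 / 7 = 0.1585.

0.1585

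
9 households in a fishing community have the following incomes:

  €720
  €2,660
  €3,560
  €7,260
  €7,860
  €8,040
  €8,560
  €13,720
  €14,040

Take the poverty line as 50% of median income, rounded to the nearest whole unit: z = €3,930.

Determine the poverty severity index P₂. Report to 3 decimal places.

Poor units: €720, €2,660, €3,560 (q = 3 of N = 9).
Gap ratios (z−y)/z: (3930−720)/3930 = 0.8168; (3930−2660)/3930 = 0.3232; (3930−3560)/3930 = 0.0941.
Squared: 0.6672; 0.1044; 0.0089.
Sum = 0.780445; P₂ = 0.780445 / 9 = 0.087.

0.087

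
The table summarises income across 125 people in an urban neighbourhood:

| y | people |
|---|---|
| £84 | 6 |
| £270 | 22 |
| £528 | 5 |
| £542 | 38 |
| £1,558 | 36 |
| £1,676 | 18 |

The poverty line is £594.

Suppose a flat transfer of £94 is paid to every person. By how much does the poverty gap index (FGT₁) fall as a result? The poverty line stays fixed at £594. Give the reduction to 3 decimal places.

Before: below the line — 6×£84, 22×£270, 5×£528, 38×£542; poverty gap index (FGT₁) = 0.16827.
After the £94 transfer: below the line — 6×£178, 22×£364; poverty gap index (FGT₁) = 0.10176.
Reduction = 0.16827 − 0.10176 = 0.067.

0.067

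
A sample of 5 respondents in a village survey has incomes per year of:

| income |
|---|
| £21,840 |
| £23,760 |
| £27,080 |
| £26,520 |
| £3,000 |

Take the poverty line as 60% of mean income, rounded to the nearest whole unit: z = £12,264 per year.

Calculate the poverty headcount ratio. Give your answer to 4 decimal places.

1 of the 5 respondents have income below £12,264.
H = 1/5 = 0.2000.

0.2000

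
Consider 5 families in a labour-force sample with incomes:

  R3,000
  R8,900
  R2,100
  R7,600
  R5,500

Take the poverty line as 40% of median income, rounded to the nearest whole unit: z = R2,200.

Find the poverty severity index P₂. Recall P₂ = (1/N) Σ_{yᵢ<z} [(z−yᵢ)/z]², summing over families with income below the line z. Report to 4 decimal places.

Poor units: R2,100 (q = 1 of N = 5).
Normalized shortfalls: (2200−2100)/2200 = 0.0455.
Squared: 0.0021.
Sum = 0.002066; P₂ = 0.002066 / 5 = 0.0004.

0.0004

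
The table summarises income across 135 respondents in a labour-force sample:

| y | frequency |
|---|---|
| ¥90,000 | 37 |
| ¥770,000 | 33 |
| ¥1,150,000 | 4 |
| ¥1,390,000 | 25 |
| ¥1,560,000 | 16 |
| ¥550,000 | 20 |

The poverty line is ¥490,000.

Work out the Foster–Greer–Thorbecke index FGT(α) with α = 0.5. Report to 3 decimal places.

0.248

Below z: 37×¥90,000 (q = 37 of N = 135).
Relative gaps: (490000−90000)/490000 = 0.8163 (×37).
Raised to α = 0.5: 0.90351 (×37).
Sum = 33.429792; FGT(0.5) = 33.429792 / 135 = 0.248.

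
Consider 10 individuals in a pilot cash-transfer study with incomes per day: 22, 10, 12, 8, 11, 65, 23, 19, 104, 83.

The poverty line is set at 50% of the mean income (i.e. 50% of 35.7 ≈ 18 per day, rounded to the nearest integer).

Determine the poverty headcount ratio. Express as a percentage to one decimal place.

4 of the 10 individuals have income below 18.
H = 4/10 = 40.0%.

40.0%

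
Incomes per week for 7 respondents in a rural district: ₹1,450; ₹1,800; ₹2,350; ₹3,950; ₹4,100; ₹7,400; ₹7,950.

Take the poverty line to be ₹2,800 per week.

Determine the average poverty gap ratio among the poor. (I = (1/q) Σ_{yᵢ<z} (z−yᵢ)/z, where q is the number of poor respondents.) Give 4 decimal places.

Poor units: ₹1,450, ₹1,800, ₹2,350 (q = 3 of N = 7).
Relative gaps: 0.4821, 0.3571, 0.1607; sum = 1.000000.
I averages over the q = 3 poor units only: 1.000000 / 3 = 0.3333.

0.3333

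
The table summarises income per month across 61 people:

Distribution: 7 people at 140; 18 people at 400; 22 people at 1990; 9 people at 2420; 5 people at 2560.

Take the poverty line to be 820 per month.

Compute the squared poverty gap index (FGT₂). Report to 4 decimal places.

0.1563

Below the line: 7×140, 18×400 (q = 25 of N = 61).
Normalized shortfalls: (820−140)/820 = 0.8293 (×7); (820−400)/820 = 0.5122 (×18).
Squared: 0.6877 (×7); 0.2623 (×18).
Sum = 9.535990; P₂ = 9.535990 / 61 = 0.1563.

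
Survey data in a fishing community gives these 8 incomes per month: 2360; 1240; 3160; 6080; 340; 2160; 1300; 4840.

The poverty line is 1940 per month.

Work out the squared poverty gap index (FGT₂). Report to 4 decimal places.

Below z: 340, 1240, 1300 (q = 3 of N = 8).
Normalized shortfalls: (1940−340)/1940 = 0.8247; (1940−1240)/1940 = 0.3608; (1940−1300)/1940 = 0.3299.
Squared: 0.6802; 0.1302; 0.1088.
Sum = 0.919226; P₂ = 0.919226 / 8 = 0.1149.

0.1149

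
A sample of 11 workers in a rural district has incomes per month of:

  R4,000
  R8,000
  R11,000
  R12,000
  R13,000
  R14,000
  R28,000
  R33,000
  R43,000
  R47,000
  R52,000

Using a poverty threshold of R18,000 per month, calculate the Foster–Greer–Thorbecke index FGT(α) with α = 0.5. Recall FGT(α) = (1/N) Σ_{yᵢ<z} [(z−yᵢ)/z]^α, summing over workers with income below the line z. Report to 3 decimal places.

0.348

Below z: R4,000, R8,000, R11,000, R12,000, R13,000, R14,000 (q = 6 of N = 11).
Relative gaps: (18000−4000)/18000 = 0.7778; (18000−8000)/18000 = 0.5556; (18000−11000)/18000 = 0.3889; (18000−12000)/18000 = 0.3333; (18000−13000)/18000 = 0.2778; (18000−14000)/18000 = 0.2222.
Raised to α = 0.5: 0.88192; 0.74536; 0.62361; 0.57735; 0.52705; 0.47140.
Sum = 3.826684; FGT(0.5) = 3.826684 / 11 = 0.348.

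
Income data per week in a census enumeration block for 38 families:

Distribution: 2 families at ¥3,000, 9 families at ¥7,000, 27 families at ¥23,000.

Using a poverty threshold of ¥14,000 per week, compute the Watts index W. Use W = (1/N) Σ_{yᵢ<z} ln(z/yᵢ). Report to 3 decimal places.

Below z: 2×¥3,000, 9×¥7,000 (q = 11 of N = 38).
Log gaps: ln(14000/3000) = 1.5404 (×2); ln(14000/7000) = 0.6931 (×9).
W = 9.319215 / 38 = 0.245.

0.245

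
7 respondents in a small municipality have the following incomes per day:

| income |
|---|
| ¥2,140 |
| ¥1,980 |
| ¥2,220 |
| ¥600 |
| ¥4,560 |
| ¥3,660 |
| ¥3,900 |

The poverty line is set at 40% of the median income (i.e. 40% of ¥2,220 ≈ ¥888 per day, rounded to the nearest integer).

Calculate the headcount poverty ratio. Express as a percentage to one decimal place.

1 of the 7 respondents have income below ¥888.
H = 1/7 = 14.3%.

14.3%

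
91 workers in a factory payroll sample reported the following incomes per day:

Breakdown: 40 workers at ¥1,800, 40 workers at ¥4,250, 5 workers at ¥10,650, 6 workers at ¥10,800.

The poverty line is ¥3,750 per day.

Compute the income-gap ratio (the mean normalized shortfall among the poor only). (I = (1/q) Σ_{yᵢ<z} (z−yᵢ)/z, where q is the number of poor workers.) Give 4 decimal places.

Incomes under z: 40×¥1,800 (q = 40 of N = 91).
Relative gaps: 0.5200 (×40); sum = 20.800000.
The income-gap ratio divides by q (the poor only): 20.800000 / 40 = 0.5200.

0.5200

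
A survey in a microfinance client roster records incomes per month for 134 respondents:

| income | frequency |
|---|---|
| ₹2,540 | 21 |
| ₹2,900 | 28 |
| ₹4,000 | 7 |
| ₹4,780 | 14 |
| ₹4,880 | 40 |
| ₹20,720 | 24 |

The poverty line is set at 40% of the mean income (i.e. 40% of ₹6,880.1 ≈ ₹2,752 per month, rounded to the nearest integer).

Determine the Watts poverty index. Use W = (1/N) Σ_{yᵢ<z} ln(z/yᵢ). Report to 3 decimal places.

Poor units: 21×₹2,540 (q = 21 of N = 134).
ln(z/y) terms: ln(2752/2540) = 0.0802 (×21).
W = 1.683441 / 134 = 0.013.

0.013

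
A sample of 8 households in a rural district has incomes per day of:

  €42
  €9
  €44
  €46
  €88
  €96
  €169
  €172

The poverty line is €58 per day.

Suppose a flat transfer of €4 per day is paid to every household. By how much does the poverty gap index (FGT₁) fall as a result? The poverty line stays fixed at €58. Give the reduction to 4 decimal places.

0.0345

Before: below the line — €9, €42, €44, €46; poverty gap index (FGT₁) = 0.196121.
After the €4 transfer: below the line — €13, €46, €48, €50; poverty gap index (FGT₁) = 0.161638.
Reduction = 0.196121 − 0.161638 = 0.0345.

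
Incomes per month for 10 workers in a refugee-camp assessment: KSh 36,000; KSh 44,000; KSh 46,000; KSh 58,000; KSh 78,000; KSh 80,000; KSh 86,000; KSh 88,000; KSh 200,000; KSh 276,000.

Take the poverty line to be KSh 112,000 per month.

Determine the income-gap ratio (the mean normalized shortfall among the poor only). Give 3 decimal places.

0.424

Incomes under z: KSh 36,000, KSh 44,000, KSh 46,000, KSh 58,000, KSh 78,000, KSh 80,000, KSh 86,000, KSh 88,000 (q = 8 of N = 10).
Relative gaps: 0.6786, 0.6071, 0.5893, 0.4821, 0.3036, 0.2857, 0.2321, 0.2143; sum = 3.392857.
The income-gap ratio divides by q (the poor only): 3.392857 / 8 = 0.424.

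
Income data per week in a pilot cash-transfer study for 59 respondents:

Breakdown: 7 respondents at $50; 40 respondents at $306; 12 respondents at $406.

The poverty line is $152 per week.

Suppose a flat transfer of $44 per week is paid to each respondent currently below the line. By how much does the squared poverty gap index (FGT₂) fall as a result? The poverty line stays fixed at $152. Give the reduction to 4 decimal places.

0.0362

Before: below the line — 7×$50; squared poverty gap index (FGT₂) = 0.053427.
After the $44 transfer: below the line — 7×$94; squared poverty gap index (FGT₂) = 0.017275.
Reduction = 0.053427 − 0.017275 = 0.0362.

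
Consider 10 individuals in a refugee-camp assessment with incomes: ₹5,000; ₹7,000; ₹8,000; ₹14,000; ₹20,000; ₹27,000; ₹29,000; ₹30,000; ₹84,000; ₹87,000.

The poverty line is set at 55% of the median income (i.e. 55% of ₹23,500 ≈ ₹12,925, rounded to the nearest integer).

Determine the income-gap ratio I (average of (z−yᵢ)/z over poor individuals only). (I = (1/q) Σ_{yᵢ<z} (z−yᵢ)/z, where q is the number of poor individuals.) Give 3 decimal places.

Poor units: ₹5,000, ₹7,000, ₹8,000 (q = 3 of N = 10).
Relative gaps: 0.6132, 0.4584, 0.3810; sum = 1.452611.
I averages over the q = 3 poor units only: 1.452611 / 3 = 0.484.

0.484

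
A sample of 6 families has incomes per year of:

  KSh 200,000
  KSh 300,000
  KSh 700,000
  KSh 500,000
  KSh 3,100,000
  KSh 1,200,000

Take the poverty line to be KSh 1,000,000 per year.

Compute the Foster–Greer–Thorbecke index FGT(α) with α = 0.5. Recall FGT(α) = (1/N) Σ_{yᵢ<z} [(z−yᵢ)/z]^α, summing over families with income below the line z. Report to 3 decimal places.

Incomes under z: KSh 200,000, KSh 300,000, KSh 500,000, KSh 700,000 (q = 4 of N = 6).
Normalized shortfalls: (1000000−200000)/1000000 = 0.8000; (1000000−300000)/1000000 = 0.7000; (1000000−500000)/1000000 = 0.5000; (1000000−700000)/1000000 = 0.3000.
Raised to α = 0.5: 0.89443; 0.83666; 0.70711; 0.54772.
Sum = 2.985917; FGT(0.5) = 2.985917 / 6 = 0.498.

0.498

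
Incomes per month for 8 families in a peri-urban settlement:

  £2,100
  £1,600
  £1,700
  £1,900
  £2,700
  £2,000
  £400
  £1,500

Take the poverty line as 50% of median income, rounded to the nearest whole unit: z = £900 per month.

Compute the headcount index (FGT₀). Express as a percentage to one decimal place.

12.5%

1 of the 8 families have income below £900.
H = 1/8 = 12.5%.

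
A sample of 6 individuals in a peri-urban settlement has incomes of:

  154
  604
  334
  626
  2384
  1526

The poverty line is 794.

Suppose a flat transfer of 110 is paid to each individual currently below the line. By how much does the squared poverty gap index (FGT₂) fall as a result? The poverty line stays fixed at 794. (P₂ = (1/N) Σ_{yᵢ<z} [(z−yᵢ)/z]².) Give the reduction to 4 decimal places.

0.0720

Before: below the line — 154, 334, 604, 626; squared poverty gap index (FGT₂) = 0.181230.
After the 110 transfer: below the line — 264, 444, 714, 736; squared poverty gap index (FGT₂) = 0.109227.
Reduction = 0.181230 − 0.109227 = 0.0720.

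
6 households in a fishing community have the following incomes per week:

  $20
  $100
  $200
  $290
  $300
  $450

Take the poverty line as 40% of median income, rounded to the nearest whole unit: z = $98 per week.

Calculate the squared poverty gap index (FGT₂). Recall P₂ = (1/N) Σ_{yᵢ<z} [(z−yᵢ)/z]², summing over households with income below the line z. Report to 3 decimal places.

0.106

Incomes under z: $20 (q = 1 of N = 6).
Relative gaps: (98−20)/98 = 0.7959.
Squared: 0.6335.
Sum = 0.633486; P₂ = 0.633486 / 6 = 0.106.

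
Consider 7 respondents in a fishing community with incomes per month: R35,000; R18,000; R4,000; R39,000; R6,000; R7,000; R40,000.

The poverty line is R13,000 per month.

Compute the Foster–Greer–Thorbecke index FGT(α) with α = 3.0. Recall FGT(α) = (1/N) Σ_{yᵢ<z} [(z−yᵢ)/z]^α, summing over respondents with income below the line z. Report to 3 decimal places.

0.084

Below the line: R4,000, R6,000, R7,000 (q = 3 of N = 7).
Gap ratios (z−y)/z: (13000−4000)/13000 = 0.6923; (13000−6000)/13000 = 0.5385; (13000−7000)/13000 = 0.4615.
Raised to α = 3.0: 0.33182; 0.15612; 0.09832.
Sum = 0.586254; FGT(3.0) = 0.586254 / 7 = 0.084.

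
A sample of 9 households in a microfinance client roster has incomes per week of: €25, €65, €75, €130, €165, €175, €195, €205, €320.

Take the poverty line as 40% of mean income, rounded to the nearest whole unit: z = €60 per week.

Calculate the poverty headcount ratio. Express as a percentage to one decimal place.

1 of the 9 households have income below €60.
H = 1/9 = 11.1%.

11.1%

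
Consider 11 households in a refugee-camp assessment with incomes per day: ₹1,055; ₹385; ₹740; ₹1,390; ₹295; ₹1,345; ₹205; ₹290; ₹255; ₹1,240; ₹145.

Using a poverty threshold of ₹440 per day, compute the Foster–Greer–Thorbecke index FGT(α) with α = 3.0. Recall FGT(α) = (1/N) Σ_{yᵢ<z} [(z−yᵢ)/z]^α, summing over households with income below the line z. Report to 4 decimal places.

0.0550

Poor units: ₹145, ₹205, ₹255, ₹290, ₹295, ₹385 (q = 6 of N = 11).
Shortfall ratios: (440−145)/440 = 0.6705; (440−205)/440 = 0.5341; (440−255)/440 = 0.4205; (440−290)/440 = 0.3409; (440−295)/440 = 0.3295; (440−385)/440 = 0.1250.
Raised to α = 3.0: 0.30138; 0.15235; 0.07433; 0.03962; 0.03579; 0.00195.
Sum = 0.605417; FGT(3.0) = 0.605417 / 11 = 0.0550.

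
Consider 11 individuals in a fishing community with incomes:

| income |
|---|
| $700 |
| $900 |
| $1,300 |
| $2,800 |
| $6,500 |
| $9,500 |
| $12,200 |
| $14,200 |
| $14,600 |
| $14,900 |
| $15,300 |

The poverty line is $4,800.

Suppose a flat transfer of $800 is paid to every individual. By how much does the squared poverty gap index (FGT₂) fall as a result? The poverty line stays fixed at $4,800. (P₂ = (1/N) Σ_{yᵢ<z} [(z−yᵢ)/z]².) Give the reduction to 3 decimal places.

0.075

Before: below the line — $700, $900, $1,300, $2,800; squared poverty gap index (FGT₂) = 0.19046.
After the $800 transfer: below the line — $1,500, $1,700, $2,100, $3,600; squared poverty gap index (FGT₂) = 0.11533.
Reduction = 0.19046 − 0.11533 = 0.075.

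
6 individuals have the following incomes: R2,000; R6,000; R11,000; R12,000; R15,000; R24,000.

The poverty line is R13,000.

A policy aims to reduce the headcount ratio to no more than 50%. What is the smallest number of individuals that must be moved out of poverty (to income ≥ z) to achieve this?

Currently q = 4 of N = 6 are below the line (H = 0.667).
A headcount ratio of at most 50% allows at most ⌊0.50 × 6⌋ = 3 poor individuals.
So at least 4 − 3 = 1 must be lifted.

1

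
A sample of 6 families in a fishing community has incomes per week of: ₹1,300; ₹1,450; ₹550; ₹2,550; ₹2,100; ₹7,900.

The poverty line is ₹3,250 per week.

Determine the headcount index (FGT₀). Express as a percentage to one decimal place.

83.3%

5 of the 6 families have income below ₹3,250.
H = 5/6 = 83.3%.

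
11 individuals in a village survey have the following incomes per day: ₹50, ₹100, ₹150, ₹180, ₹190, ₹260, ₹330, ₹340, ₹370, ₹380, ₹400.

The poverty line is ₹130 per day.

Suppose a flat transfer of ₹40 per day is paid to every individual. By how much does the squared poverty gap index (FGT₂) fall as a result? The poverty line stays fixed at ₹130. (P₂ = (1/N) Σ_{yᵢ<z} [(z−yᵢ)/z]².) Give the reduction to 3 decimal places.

Before: below the line — ₹50, ₹100; squared poverty gap index (FGT₂) = 0.03927.
After the ₹40 transfer: below the line — ₹90; squared poverty gap index (FGT₂) = 0.00861.
Reduction = 0.03927 − 0.00861 = 0.031.

0.031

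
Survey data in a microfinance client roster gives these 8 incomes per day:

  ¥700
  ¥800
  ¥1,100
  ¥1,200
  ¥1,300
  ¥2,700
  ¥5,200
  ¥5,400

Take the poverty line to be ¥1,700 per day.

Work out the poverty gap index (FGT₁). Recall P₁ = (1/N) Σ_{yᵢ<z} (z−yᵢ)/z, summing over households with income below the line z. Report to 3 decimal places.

Poor units: ¥700, ¥800, ¥1,100, ¥1,200, ¥1,300 (q = 5 of N = 8).
Relative gaps: (1700−700)/1700 = 0.5882; (1700−800)/1700 = 0.5294; (1700−1100)/1700 = 0.3529; (1700−1200)/1700 = 0.2941; (1700−1300)/1700 = 0.2353.
Σ = 2.000000. Dividing by the full population N = 8 gives P₁ = 0.250.

0.250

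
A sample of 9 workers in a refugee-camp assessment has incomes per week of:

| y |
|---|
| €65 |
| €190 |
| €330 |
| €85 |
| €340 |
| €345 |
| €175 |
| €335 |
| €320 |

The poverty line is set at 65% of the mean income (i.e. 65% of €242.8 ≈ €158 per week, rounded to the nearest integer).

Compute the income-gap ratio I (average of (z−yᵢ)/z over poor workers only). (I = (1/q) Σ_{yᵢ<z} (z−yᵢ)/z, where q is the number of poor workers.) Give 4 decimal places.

Poor units: €65, €85 (q = 2 of N = 9).
Shortfall ratios (z−y)/z: 0.5886, 0.4620; sum = 1.050633.
I averages over the q = 2 poor units only: 1.050633 / 2 = 0.5253.

0.5253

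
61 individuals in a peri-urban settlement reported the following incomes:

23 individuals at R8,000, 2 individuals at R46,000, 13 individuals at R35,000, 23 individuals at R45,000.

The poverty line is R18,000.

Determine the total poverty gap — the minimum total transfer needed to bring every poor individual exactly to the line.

R230,000

Poor units: 23×R8,000 (q = 23 of N = 61).
Individual gaps: 23×(18000−8000) = 230000.
Aggregate gap = R230,000.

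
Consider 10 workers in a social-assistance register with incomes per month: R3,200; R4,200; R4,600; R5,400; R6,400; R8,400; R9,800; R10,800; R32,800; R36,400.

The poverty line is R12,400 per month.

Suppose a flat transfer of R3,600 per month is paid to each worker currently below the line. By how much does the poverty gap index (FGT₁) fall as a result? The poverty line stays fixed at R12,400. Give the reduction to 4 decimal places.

Before: below the line — R3,200, R4,200, R4,600, R5,400, R6,400, R8,400, R9,800, R10,800; poverty gap index (FGT₁) = 0.374194.
After the R3,600 transfer: below the line — R6,800, R7,800, R8,200, R9,000, R10,000, R12,000; poverty gap index (FGT₁) = 0.166129.
Reduction = 0.374194 − 0.166129 = 0.2081.

0.2081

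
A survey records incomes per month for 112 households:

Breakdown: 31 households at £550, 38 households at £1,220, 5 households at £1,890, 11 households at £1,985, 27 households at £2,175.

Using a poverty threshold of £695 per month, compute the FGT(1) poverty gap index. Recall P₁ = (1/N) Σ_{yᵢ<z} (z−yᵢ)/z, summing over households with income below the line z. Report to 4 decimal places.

0.0577

Below the line: 31×£550 (q = 31 of N = 112).
Normalized shortfalls: (695−550)/695 = 0.2086 (×31).
Σ = 6.467626. Dividing by the full population N = 112 gives P₁ = 0.0577.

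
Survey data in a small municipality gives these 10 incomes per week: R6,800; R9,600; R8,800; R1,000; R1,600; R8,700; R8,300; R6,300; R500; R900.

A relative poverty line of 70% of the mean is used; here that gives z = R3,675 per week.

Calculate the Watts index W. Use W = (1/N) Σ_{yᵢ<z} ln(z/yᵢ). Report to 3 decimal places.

0.553

Below z: R500, R900, R1,000, R1,600 (q = 4 of N = 10).
ln(z/y) terms: ln(3675/500) = 1.9947; ln(3675/900) = 1.4069; ln(3675/1000) = 1.3016; ln(3675/1600) = 0.8315.
W = 5.534717 / 10 = 0.553.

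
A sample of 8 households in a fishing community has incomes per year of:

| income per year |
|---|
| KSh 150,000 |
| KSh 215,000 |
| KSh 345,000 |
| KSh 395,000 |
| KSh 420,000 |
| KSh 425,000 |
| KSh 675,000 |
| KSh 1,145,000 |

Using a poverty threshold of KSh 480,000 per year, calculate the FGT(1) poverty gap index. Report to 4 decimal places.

0.2422

Below z: KSh 150,000, KSh 215,000, KSh 345,000, KSh 395,000, KSh 420,000, KSh 425,000 (q = 6 of N = 8).
Shortfall ratios: (480000−150000)/480000 = 0.6875; (480000−215000)/480000 = 0.5521; (480000−345000)/480000 = 0.2812; (480000−395000)/480000 = 0.1771; (480000−420000)/480000 = 0.1250; (480000−425000)/480000 = 0.1146.
Σ = 1.937500. Dividing by the full population N = 8 gives P₁ = 0.2422.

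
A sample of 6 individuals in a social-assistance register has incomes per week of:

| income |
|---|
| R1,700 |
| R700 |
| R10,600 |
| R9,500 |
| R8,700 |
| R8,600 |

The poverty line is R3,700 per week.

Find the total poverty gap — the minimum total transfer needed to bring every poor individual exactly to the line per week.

Incomes under z: R700, R1,700 (q = 2 of N = 6).
Individual gaps: 3700−700 = 3000; 3700−1700 = 2000.
Aggregate gap = R5,000.

R5,000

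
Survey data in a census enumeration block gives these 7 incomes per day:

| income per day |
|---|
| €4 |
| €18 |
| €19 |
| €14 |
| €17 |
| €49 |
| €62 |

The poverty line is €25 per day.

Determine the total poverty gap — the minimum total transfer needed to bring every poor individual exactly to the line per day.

€53

Poor units: €4, €14, €17, €18, €19 (q = 5 of N = 7).
Individual gaps: 25−4 = 21; 25−14 = 11; 25−17 = 8; 25−18 = 7; 25−19 = 6.
Aggregate gap = €53.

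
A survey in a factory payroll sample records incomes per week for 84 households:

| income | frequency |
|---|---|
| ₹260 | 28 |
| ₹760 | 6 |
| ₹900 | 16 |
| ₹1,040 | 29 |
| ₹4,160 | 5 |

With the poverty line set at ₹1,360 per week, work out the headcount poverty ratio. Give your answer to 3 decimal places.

79 of the 84 households have income below ₹1,360.
H = 79/84 = 0.940.

0.940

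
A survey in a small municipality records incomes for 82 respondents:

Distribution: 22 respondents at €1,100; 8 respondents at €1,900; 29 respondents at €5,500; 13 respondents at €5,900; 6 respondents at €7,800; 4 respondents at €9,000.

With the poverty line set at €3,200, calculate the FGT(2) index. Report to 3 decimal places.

0.132

Below z: 22×€1,100, 8×€1,900 (q = 30 of N = 82).
Relative gaps: (3200−1100)/3200 = 0.6562 (×22); (3200−1900)/3200 = 0.4062 (×8).
Squared: 0.4307 (×22); 0.1650 (×8).
Sum = 10.794922; P₂ = 10.794922 / 82 = 0.132.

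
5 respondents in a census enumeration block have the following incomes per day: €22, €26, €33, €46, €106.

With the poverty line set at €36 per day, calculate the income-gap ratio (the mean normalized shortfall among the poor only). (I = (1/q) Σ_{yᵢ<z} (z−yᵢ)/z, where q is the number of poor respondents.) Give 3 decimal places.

Poor units: €22, €26, €33 (q = 3 of N = 5).
Relative gaps: 0.3889, 0.2778, 0.0833; sum = 0.750000.
The income-gap ratio divides by q (the poor only): 0.750000 / 3 = 0.250.

0.250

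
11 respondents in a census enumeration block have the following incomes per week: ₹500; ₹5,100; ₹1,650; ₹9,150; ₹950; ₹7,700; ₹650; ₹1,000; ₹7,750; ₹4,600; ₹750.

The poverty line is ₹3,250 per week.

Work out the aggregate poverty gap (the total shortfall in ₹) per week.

Below z: ₹500, ₹650, ₹750, ₹950, ₹1,000, ₹1,650 (q = 6 of N = 11).
Individual gaps: 3250−500 = 2750; 3250−650 = 2600; 3250−750 = 2500; 3250−950 = 2300; 3250−1000 = 2250; 3250−1650 = 1600.
Aggregate gap = ₹14,000.

₹14,000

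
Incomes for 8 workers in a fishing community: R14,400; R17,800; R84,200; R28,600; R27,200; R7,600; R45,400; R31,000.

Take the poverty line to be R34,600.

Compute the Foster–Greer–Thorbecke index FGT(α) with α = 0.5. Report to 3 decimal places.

0.443

Below z: R7,600, R14,400, R17,800, R27,200, R28,600, R31,000 (q = 6 of N = 8).
Relative gaps: (34600−7600)/34600 = 0.7803; (34600−14400)/34600 = 0.5838; (34600−17800)/34600 = 0.4855; (34600−27200)/34600 = 0.2139; (34600−28600)/34600 = 0.1734; (34600−31000)/34600 = 0.1040.
Raised to α = 0.5: 0.88337; 0.76408; 0.69681; 0.46246; 0.41643; 0.32256.
Sum = 3.545715; FGT(0.5) = 3.545715 / 8 = 0.443.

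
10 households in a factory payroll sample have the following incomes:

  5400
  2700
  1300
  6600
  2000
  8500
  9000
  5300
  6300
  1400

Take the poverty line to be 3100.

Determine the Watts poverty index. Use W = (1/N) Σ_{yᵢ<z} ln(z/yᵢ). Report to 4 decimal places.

Incomes under z: 1300, 1400, 2000, 2700 (q = 4 of N = 10).
Log gaps: ln(3100/1300) = 0.8690; ln(3100/1400) = 0.7949; ln(3100/2000) = 0.4383; ln(3100/2700) = 0.1382.
W = 2.240373 / 10 = 0.2240.

0.2240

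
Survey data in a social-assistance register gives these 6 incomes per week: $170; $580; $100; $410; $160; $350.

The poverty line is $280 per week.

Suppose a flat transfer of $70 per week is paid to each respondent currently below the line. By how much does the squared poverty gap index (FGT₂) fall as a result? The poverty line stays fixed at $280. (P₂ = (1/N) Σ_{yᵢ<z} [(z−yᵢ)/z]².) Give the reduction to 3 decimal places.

Before: below the line — $100, $160, $170; squared poverty gap index (FGT₂) = 0.12521.
After the $70 transfer: below the line — $170, $230, $240; squared poverty gap index (FGT₂) = 0.03444.
Reduction = 0.12521 − 0.03444 = 0.091.

0.091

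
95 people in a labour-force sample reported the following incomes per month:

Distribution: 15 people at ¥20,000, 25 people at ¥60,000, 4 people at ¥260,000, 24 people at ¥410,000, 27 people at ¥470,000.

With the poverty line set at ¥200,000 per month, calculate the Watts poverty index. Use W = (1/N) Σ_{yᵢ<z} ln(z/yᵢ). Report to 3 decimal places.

0.680

Below z: 15×¥20,000, 25×¥60,000 (q = 40 of N = 95).
Log shortfalls: ln(200000/20000) = 2.3026 (×15); ln(200000/60000) = 1.2040 (×25).
W = 64.638097 / 95 = 0.680.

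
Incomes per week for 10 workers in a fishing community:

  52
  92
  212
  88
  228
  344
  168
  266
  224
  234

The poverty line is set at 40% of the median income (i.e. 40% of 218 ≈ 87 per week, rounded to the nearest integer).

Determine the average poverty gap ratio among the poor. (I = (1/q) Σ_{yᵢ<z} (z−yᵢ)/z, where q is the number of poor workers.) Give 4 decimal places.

Below z: 52 (q = 1 of N = 10).
Relative gaps: 0.4023; sum = 0.402299.
The income-gap ratio divides by q (the poor only): 0.402299 / 1 = 0.4023.

0.4023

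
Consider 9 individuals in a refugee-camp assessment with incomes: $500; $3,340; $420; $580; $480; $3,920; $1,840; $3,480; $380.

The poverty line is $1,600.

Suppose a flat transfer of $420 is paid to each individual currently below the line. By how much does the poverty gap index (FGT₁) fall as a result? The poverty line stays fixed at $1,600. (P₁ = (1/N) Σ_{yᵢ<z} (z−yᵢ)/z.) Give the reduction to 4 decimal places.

0.1458

Before: below the line — $380, $420, $480, $500, $580; poverty gap index (FGT₁) = 0.391667.
After the $420 transfer: below the line — $800, $840, $900, $920, $1,000; poverty gap index (FGT₁) = 0.245833.
Reduction = 0.391667 − 0.245833 = 0.1458.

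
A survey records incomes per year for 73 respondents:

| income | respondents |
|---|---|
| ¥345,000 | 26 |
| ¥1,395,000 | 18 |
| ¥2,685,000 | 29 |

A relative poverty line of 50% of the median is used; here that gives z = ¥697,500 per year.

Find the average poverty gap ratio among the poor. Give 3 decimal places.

0.505

Incomes under z: 26×¥345,000 (q = 26 of N = 73).
Shortfall ratios (z−y)/z: 0.5054 (×26); sum = 13.139785.
The income-gap ratio divides by q (the poor only): 13.139785 / 26 = 0.505.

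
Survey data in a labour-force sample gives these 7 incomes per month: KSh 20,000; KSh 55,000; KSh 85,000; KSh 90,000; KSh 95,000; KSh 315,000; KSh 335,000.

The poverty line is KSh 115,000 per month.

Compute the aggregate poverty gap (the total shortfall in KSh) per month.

KSh 230,000

Below z: KSh 20,000, KSh 55,000, KSh 85,000, KSh 90,000, KSh 95,000 (q = 5 of N = 7).
Individual gaps: 115000−20000 = 95000; 115000−55000 = 60000; 115000−85000 = 30000; 115000−90000 = 25000; 115000−95000 = 20000.
Aggregate gap = KSh 230,000.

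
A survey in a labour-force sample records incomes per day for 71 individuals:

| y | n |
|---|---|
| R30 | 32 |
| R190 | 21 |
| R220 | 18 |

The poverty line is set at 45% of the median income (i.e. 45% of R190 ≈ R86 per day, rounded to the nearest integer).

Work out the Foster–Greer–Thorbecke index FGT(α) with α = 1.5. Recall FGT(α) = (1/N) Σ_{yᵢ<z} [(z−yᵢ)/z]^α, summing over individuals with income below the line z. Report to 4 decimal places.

0.2368

Below z: 32×R30 (q = 32 of N = 71).
Relative gaps: (86−30)/86 = 0.6512 (×32).
Raised to α = 1.5: 0.52545 (×32).
Sum = 16.814515; FGT(1.5) = 16.814515 / 71 = 0.2368.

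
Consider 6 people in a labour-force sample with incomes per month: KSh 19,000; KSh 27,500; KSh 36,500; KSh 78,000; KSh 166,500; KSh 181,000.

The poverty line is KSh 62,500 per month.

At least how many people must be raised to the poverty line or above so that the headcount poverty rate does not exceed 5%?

3 of the 6 people are poor, so H = 3/6 = 0.500.
A headcount ratio of at most 5% allows at most ⌊0.05 × 6⌋ = 0 poor people.
So at least 3 − 0 = 3 must be lifted.

3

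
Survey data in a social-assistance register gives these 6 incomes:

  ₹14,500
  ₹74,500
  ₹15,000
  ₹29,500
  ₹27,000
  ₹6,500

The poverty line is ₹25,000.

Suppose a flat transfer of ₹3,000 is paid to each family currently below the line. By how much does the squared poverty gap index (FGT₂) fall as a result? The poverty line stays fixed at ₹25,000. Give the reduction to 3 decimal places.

Before: below the line — ₹6,500, ₹14,500, ₹15,000; squared poverty gap index (FGT₂) = 0.14733.
After the ₹3,000 transfer: below the line — ₹9,500, ₹17,500, ₹18,000; squared poverty gap index (FGT₂) = 0.09213.
Reduction = 0.14733 − 0.09213 = 0.055.

0.055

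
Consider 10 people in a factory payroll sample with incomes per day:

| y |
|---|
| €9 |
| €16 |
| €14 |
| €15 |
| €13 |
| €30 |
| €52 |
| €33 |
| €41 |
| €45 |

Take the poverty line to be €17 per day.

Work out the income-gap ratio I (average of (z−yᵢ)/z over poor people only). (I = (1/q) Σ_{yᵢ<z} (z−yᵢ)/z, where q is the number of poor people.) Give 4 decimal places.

Poor units: €9, €13, €14, €15, €16 (q = 5 of N = 10).
Shortfall ratios (z−y)/z: 0.4706, 0.2353, 0.1765, 0.1176, 0.0588; sum = 1.058824.
I averages over the q = 5 poor units only: 1.058824 / 5 = 0.2118.

0.2118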